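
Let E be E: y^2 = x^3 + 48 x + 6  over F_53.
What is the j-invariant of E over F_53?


Delta = -16(4 a^3 + 27 b^2) mod 53 = 27
-1728 * (4 a)^3 = -1728 * (4*48)^3 mod 53 = 10
j = 10 * 27^(-1) mod 53 = 20

j = 20 (mod 53)


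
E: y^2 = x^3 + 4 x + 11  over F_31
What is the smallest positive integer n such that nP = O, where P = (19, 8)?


Compute successive multiples of P until we hit O:
  1P = (19, 8)
  2P = (9, 1)
  3P = (10, 20)
  4P = (21, 5)
  5P = (1, 27)
  6P = (8, 20)
  7P = (18, 5)
  8P = (3, 9)
  ... (continuing to 34P)
  34P = O

ord(P) = 34


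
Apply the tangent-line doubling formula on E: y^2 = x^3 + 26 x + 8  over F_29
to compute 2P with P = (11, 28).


Doubling: s = (3 x1^2 + a) / (2 y1)
s = (3*11^2 + 26) / (2*28) mod 29 = 23
x3 = s^2 - 2 x1 mod 29 = 23^2 - 2*11 = 14
y3 = s (x1 - x3) - y1 mod 29 = 23 * (11 - 14) - 28 = 19

2P = (14, 19)


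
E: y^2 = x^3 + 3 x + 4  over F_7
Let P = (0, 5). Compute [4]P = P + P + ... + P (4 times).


k = 4 = 100_2 (binary, LSB first: 001)
Double-and-add from P = (0, 5):
  bit 0 = 0: acc unchanged = O
  bit 1 = 0: acc unchanged = O
  bit 2 = 1: acc = O + (0, 2) = (0, 2)

4P = (0, 2)


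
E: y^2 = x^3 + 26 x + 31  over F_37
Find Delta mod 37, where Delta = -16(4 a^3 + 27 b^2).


4 a^3 + 27 b^2 = 4*26^3 + 27*31^2 = 70304 + 25947 = 96251
Delta = -16 * (96251) = -1540016
Delta mod 37 = 35

Delta = 35 (mod 37)


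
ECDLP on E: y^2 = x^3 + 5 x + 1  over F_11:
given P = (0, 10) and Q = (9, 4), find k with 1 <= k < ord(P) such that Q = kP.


Enumerate multiples of P until we hit Q = (9, 4):
  1P = (0, 10)
  2P = (9, 7)
  3P = (7, 7)
  4P = (8, 6)
  5P = (6, 4)
  6P = (6, 7)
  7P = (8, 5)
  8P = (7, 4)
  9P = (9, 4)
Match found at i = 9.

k = 9


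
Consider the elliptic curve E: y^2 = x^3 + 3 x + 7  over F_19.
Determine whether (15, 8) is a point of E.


Check whether y^2 = x^3 + 3 x + 7 (mod 19) for (x, y) = (15, 8).
LHS: y^2 = 8^2 mod 19 = 7
RHS: x^3 + 3 x + 7 = 15^3 + 3*15 + 7 mod 19 = 7
LHS = RHS

Yes, on the curve


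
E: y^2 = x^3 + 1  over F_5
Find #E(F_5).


For each x in F_5, count y with y^2 = x^3 + 0 x + 1 mod 5:
  x = 0: RHS = 1, y in [1, 4]  -> 2 point(s)
  x = 2: RHS = 4, y in [2, 3]  -> 2 point(s)
  x = 4: RHS = 0, y in [0]  -> 1 point(s)
Affine points: 5. Add the point at infinity: total = 6.

#E(F_5) = 6


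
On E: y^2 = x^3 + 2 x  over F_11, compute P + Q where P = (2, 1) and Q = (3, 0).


P != Q, so use the chord formula.
s = (y2 - y1) / (x2 - x1) = (10) / (1) mod 11 = 10
x3 = s^2 - x1 - x2 mod 11 = 10^2 - 2 - 3 = 7
y3 = s (x1 - x3) - y1 mod 11 = 10 * (2 - 7) - 1 = 4

P + Q = (7, 4)


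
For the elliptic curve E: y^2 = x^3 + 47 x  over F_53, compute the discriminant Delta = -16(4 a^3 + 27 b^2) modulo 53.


4 a^3 + 27 b^2 = 4*47^3 + 27*0^2 = 415292 + 0 = 415292
Delta = -16 * (415292) = -6644672
Delta mod 53 = 44

Delta = 44 (mod 53)


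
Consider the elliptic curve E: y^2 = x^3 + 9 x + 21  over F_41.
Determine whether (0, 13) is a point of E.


Check whether y^2 = x^3 + 9 x + 21 (mod 41) for (x, y) = (0, 13).
LHS: y^2 = 13^2 mod 41 = 5
RHS: x^3 + 9 x + 21 = 0^3 + 9*0 + 21 mod 41 = 21
LHS != RHS

No, not on the curve


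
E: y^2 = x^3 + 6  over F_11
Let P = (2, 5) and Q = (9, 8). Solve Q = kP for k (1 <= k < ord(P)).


Enumerate multiples of P until we hit Q = (9, 8):
  1P = (2, 5)
  2P = (8, 1)
  3P = (10, 4)
  4P = (4, 9)
  5P = (9, 3)
  6P = (3, 0)
  7P = (9, 8)
Match found at i = 7.

k = 7


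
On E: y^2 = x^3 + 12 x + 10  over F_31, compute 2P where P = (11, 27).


Doubling: s = (3 x1^2 + a) / (2 y1)
s = (3*11^2 + 12) / (2*27) mod 31 = 19
x3 = s^2 - 2 x1 mod 31 = 19^2 - 2*11 = 29
y3 = s (x1 - x3) - y1 mod 31 = 19 * (11 - 29) - 27 = 3

2P = (29, 3)


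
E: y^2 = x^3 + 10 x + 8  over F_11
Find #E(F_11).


For each x in F_11, count y with y^2 = x^3 + 10 x + 8 mod 11:
  x = 2: RHS = 3, y in [5, 6]  -> 2 point(s)
  x = 6: RHS = 9, y in [3, 8]  -> 2 point(s)
  x = 7: RHS = 3, y in [5, 6]  -> 2 point(s)
Affine points: 6. Add the point at infinity: total = 7.

#E(F_11) = 7


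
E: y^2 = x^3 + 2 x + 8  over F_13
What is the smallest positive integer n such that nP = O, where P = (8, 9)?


Compute successive multiples of P until we hit O:
  1P = (8, 9)
  2P = (9, 12)
  3P = (5, 0)
  4P = (9, 1)
  5P = (8, 4)
  6P = O

ord(P) = 6


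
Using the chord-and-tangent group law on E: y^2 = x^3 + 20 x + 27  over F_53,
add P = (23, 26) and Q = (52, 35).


P != Q, so use the chord formula.
s = (y2 - y1) / (x2 - x1) = (9) / (29) mod 53 = 46
x3 = s^2 - x1 - x2 mod 53 = 46^2 - 23 - 52 = 27
y3 = s (x1 - x3) - y1 mod 53 = 46 * (23 - 27) - 26 = 2

P + Q = (27, 2)


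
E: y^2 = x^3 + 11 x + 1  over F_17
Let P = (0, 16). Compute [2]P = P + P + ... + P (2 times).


k = 2 = 10_2 (binary, LSB first: 01)
Double-and-add from P = (0, 16):
  bit 0 = 0: acc unchanged = O
  bit 1 = 1: acc = O + (9, 8) = (9, 8)

2P = (9, 8)


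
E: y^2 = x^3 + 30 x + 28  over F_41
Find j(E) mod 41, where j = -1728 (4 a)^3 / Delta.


Delta = -16(4 a^3 + 27 b^2) mod 41 = 40
-1728 * (4 a)^3 = -1728 * (4*30)^3 mod 41 = 39
j = 39 * 40^(-1) mod 41 = 2

j = 2 (mod 41)


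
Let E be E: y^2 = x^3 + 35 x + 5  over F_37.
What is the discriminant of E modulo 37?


4 a^3 + 27 b^2 = 4*35^3 + 27*5^2 = 171500 + 675 = 172175
Delta = -16 * (172175) = -2754800
Delta mod 37 = 35

Delta = 35 (mod 37)


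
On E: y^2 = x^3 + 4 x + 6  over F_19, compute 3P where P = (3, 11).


k = 3 = 11_2 (binary, LSB first: 11)
Double-and-add from P = (3, 11):
  bit 0 = 1: acc = O + (3, 11) = (3, 11)
  bit 1 = 1: acc = (3, 11) + (10, 18) = (7, 4)

3P = (7, 4)


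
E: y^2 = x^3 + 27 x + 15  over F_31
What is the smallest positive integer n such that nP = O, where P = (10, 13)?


Compute successive multiples of P until we hit O:
  1P = (10, 13)
  2P = (30, 24)
  3P = (23, 0)
  4P = (30, 7)
  5P = (10, 18)
  6P = O

ord(P) = 6


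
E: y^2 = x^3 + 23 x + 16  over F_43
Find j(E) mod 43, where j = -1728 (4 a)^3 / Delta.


Delta = -16(4 a^3 + 27 b^2) mod 43 = 3
-1728 * (4 a)^3 = -1728 * (4*23)^3 mod 43 = 35
j = 35 * 3^(-1) mod 43 = 26

j = 26 (mod 43)


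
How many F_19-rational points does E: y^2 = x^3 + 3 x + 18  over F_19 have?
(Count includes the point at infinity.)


For each x in F_19, count y with y^2 = x^3 + 3 x + 18 mod 19:
  x = 3: RHS = 16, y in [4, 15]  -> 2 point(s)
  x = 5: RHS = 6, y in [5, 14]  -> 2 point(s)
  x = 6: RHS = 5, y in [9, 10]  -> 2 point(s)
  x = 14: RHS = 11, y in [7, 12]  -> 2 point(s)
  x = 16: RHS = 1, y in [1, 18]  -> 2 point(s)
  x = 17: RHS = 4, y in [2, 17]  -> 2 point(s)
Affine points: 12. Add the point at infinity: total = 13.

#E(F_19) = 13


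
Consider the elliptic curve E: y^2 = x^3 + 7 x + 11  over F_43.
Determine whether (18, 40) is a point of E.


Check whether y^2 = x^3 + 7 x + 11 (mod 43) for (x, y) = (18, 40).
LHS: y^2 = 40^2 mod 43 = 9
RHS: x^3 + 7 x + 11 = 18^3 + 7*18 + 11 mod 43 = 35
LHS != RHS

No, not on the curve


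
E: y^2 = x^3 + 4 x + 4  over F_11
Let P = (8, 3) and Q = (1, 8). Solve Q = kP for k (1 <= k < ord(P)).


Enumerate multiples of P until we hit Q = (1, 8):
  1P = (8, 3)
  2P = (0, 9)
  3P = (7, 10)
  4P = (1, 3)
  5P = (2, 8)
  6P = (2, 3)
  7P = (1, 8)
Match found at i = 7.

k = 7


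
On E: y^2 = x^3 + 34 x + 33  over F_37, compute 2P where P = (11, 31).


Doubling: s = (3 x1^2 + a) / (2 y1)
s = (3*11^2 + 34) / (2*31) mod 37 = 7
x3 = s^2 - 2 x1 mod 37 = 7^2 - 2*11 = 27
y3 = s (x1 - x3) - y1 mod 37 = 7 * (11 - 27) - 31 = 5

2P = (27, 5)


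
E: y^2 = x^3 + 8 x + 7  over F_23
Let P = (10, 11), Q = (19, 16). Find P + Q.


P != Q, so use the chord formula.
s = (y2 - y1) / (x2 - x1) = (5) / (9) mod 23 = 21
x3 = s^2 - x1 - x2 mod 23 = 21^2 - 10 - 19 = 21
y3 = s (x1 - x3) - y1 mod 23 = 21 * (10 - 21) - 11 = 11

P + Q = (21, 11)


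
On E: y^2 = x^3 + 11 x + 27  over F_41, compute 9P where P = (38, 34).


k = 9 = 1001_2 (binary, LSB first: 1001)
Double-and-add from P = (38, 34):
  bit 0 = 1: acc = O + (38, 34) = (38, 34)
  bit 1 = 0: acc unchanged = (38, 34)
  bit 2 = 0: acc unchanged = (38, 34)
  bit 3 = 1: acc = (38, 34) + (17, 17) = (35, 27)

9P = (35, 27)


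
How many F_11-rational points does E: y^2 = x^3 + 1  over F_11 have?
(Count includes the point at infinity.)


For each x in F_11, count y with y^2 = x^3 + 0 x + 1 mod 11:
  x = 0: RHS = 1, y in [1, 10]  -> 2 point(s)
  x = 2: RHS = 9, y in [3, 8]  -> 2 point(s)
  x = 5: RHS = 5, y in [4, 7]  -> 2 point(s)
  x = 7: RHS = 3, y in [5, 6]  -> 2 point(s)
  x = 9: RHS = 4, y in [2, 9]  -> 2 point(s)
  x = 10: RHS = 0, y in [0]  -> 1 point(s)
Affine points: 11. Add the point at infinity: total = 12.

#E(F_11) = 12


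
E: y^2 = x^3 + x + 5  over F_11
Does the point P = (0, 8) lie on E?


Check whether y^2 = x^3 + 1 x + 5 (mod 11) for (x, y) = (0, 8).
LHS: y^2 = 8^2 mod 11 = 9
RHS: x^3 + 1 x + 5 = 0^3 + 1*0 + 5 mod 11 = 5
LHS != RHS

No, not on the curve


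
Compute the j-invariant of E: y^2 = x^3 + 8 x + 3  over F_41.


Delta = -16(4 a^3 + 27 b^2) mod 41 = 39
-1728 * (4 a)^3 = -1728 * (4*8)^3 mod 41 = 28
j = 28 * 39^(-1) mod 41 = 27

j = 27 (mod 41)


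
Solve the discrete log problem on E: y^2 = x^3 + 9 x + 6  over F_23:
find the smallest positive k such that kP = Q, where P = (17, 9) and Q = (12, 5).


Enumerate multiples of P until we hit Q = (12, 5):
  1P = (17, 9)
  2P = (14, 22)
  3P = (21, 16)
  4P = (1, 19)
  5P = (0, 12)
  6P = (12, 5)
Match found at i = 6.

k = 6


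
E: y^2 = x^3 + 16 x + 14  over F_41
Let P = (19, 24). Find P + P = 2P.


Doubling: s = (3 x1^2 + a) / (2 y1)
s = (3*19^2 + 16) / (2*24) mod 41 = 34
x3 = s^2 - 2 x1 mod 41 = 34^2 - 2*19 = 11
y3 = s (x1 - x3) - y1 mod 41 = 34 * (19 - 11) - 24 = 2

2P = (11, 2)


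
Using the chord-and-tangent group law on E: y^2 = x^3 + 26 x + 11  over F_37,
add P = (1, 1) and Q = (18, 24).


P != Q, so use the chord formula.
s = (y2 - y1) / (x2 - x1) = (23) / (17) mod 37 = 34
x3 = s^2 - x1 - x2 mod 37 = 34^2 - 1 - 18 = 27
y3 = s (x1 - x3) - y1 mod 37 = 34 * (1 - 27) - 1 = 3

P + Q = (27, 3)


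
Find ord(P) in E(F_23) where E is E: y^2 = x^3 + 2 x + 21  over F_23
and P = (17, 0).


Compute successive multiples of P until we hit O:
  1P = (17, 0)
  2P = O

ord(P) = 2


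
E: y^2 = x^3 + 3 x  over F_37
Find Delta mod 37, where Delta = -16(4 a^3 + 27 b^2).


4 a^3 + 27 b^2 = 4*3^3 + 27*0^2 = 108 + 0 = 108
Delta = -16 * (108) = -1728
Delta mod 37 = 11

Delta = 11 (mod 37)


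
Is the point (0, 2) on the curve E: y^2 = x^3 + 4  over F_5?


Check whether y^2 = x^3 + 0 x + 4 (mod 5) for (x, y) = (0, 2).
LHS: y^2 = 2^2 mod 5 = 4
RHS: x^3 + 0 x + 4 = 0^3 + 0*0 + 4 mod 5 = 4
LHS = RHS

Yes, on the curve


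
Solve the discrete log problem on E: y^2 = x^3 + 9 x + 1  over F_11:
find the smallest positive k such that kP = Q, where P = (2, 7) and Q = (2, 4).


Enumerate multiples of P until we hit Q = (2, 4):
  1P = (2, 7)
  2P = (1, 0)
  3P = (2, 4)
Match found at i = 3.

k = 3


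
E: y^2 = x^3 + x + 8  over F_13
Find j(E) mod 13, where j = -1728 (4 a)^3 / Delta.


Delta = -16(4 a^3 + 27 b^2) mod 13 = 4
-1728 * (4 a)^3 = -1728 * (4*1)^3 mod 13 = 12
j = 12 * 4^(-1) mod 13 = 3

j = 3 (mod 13)


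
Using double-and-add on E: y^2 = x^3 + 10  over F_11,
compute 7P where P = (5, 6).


k = 7 = 111_2 (binary, LSB first: 111)
Double-and-add from P = (5, 6):
  bit 0 = 1: acc = O + (5, 6) = (5, 6)
  bit 1 = 1: acc = (5, 6) + (5, 5) = O
  bit 2 = 1: acc = O + (5, 6) = (5, 6)

7P = (5, 6)


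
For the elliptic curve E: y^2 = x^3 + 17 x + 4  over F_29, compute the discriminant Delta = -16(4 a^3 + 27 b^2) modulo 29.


4 a^3 + 27 b^2 = 4*17^3 + 27*4^2 = 19652 + 432 = 20084
Delta = -16 * (20084) = -321344
Delta mod 29 = 5

Delta = 5 (mod 29)


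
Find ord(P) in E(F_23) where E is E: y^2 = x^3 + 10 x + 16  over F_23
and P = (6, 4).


Compute successive multiples of P until we hit O:
  1P = (6, 4)
  2P = (0, 4)
  3P = (17, 19)
  4P = (3, 21)
  5P = (18, 18)
  6P = (1, 21)
  7P = (11, 13)
  8P = (12, 22)
  ... (continuing to 23P)
  23P = O

ord(P) = 23


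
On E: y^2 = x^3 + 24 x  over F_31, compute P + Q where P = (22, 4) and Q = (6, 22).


P != Q, so use the chord formula.
s = (y2 - y1) / (x2 - x1) = (18) / (15) mod 31 = 26
x3 = s^2 - x1 - x2 mod 31 = 26^2 - 22 - 6 = 28
y3 = s (x1 - x3) - y1 mod 31 = 26 * (22 - 28) - 4 = 26

P + Q = (28, 26)


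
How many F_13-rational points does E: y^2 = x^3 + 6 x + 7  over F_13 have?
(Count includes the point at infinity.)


For each x in F_13, count y with y^2 = x^3 + 6 x + 7 mod 13:
  x = 1: RHS = 1, y in [1, 12]  -> 2 point(s)
  x = 2: RHS = 1, y in [1, 12]  -> 2 point(s)
  x = 3: RHS = 0, y in [0]  -> 1 point(s)
  x = 4: RHS = 4, y in [2, 11]  -> 2 point(s)
  x = 6: RHS = 12, y in [5, 8]  -> 2 point(s)
  x = 9: RHS = 10, y in [6, 7]  -> 2 point(s)
  x = 10: RHS = 1, y in [1, 12]  -> 2 point(s)
  x = 11: RHS = 0, y in [0]  -> 1 point(s)
  x = 12: RHS = 0, y in [0]  -> 1 point(s)
Affine points: 15. Add the point at infinity: total = 16.

#E(F_13) = 16


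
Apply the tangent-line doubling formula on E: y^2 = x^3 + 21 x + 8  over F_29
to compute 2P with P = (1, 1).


Doubling: s = (3 x1^2 + a) / (2 y1)
s = (3*1^2 + 21) / (2*1) mod 29 = 12
x3 = s^2 - 2 x1 mod 29 = 12^2 - 2*1 = 26
y3 = s (x1 - x3) - y1 mod 29 = 12 * (1 - 26) - 1 = 18

2P = (26, 18)


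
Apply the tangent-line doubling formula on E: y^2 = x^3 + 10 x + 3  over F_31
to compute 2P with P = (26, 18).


Doubling: s = (3 x1^2 + a) / (2 y1)
s = (3*26^2 + 10) / (2*18) mod 31 = 17
x3 = s^2 - 2 x1 mod 31 = 17^2 - 2*26 = 20
y3 = s (x1 - x3) - y1 mod 31 = 17 * (26 - 20) - 18 = 22

2P = (20, 22)


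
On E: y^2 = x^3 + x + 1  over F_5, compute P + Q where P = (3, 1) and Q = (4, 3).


P != Q, so use the chord formula.
s = (y2 - y1) / (x2 - x1) = (2) / (1) mod 5 = 2
x3 = s^2 - x1 - x2 mod 5 = 2^2 - 3 - 4 = 2
y3 = s (x1 - x3) - y1 mod 5 = 2 * (3 - 2) - 1 = 1

P + Q = (2, 1)


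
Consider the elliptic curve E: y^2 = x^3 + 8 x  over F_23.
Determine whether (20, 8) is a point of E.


Check whether y^2 = x^3 + 8 x + 0 (mod 23) for (x, y) = (20, 8).
LHS: y^2 = 8^2 mod 23 = 18
RHS: x^3 + 8 x + 0 = 20^3 + 8*20 + 0 mod 23 = 18
LHS = RHS

Yes, on the curve


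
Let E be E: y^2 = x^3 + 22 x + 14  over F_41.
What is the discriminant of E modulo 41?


4 a^3 + 27 b^2 = 4*22^3 + 27*14^2 = 42592 + 5292 = 47884
Delta = -16 * (47884) = -766144
Delta mod 41 = 23

Delta = 23 (mod 41)


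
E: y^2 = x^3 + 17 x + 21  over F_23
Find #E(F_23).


For each x in F_23, count y with y^2 = x^3 + 17 x + 21 mod 23:
  x = 1: RHS = 16, y in [4, 19]  -> 2 point(s)
  x = 5: RHS = 1, y in [1, 22]  -> 2 point(s)
  x = 7: RHS = 0, y in [0]  -> 1 point(s)
  x = 8: RHS = 2, y in [5, 18]  -> 2 point(s)
  x = 9: RHS = 6, y in [11, 12]  -> 2 point(s)
  x = 10: RHS = 18, y in [8, 15]  -> 2 point(s)
  x = 13: RHS = 1, y in [1, 22]  -> 2 point(s)
  x = 14: RHS = 13, y in [6, 17]  -> 2 point(s)
  x = 17: RHS = 2, y in [5, 18]  -> 2 point(s)
  x = 18: RHS = 18, y in [8, 15]  -> 2 point(s)
  x = 19: RHS = 4, y in [2, 21]  -> 2 point(s)
  x = 20: RHS = 12, y in [9, 14]  -> 2 point(s)
  x = 21: RHS = 2, y in [5, 18]  -> 2 point(s)
  x = 22: RHS = 3, y in [7, 16]  -> 2 point(s)
Affine points: 27. Add the point at infinity: total = 28.

#E(F_23) = 28


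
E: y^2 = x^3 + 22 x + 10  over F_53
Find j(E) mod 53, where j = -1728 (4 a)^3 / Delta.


Delta = -16(4 a^3 + 27 b^2) mod 53 = 50
-1728 * (4 a)^3 = -1728 * (4*22)^3 mod 53 = 11
j = 11 * 50^(-1) mod 53 = 14

j = 14 (mod 53)


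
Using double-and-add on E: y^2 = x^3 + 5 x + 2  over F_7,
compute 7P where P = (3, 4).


k = 7 = 111_2 (binary, LSB first: 111)
Double-and-add from P = (3, 4):
  bit 0 = 1: acc = O + (3, 4) = (3, 4)
  bit 1 = 1: acc = (3, 4) + (3, 3) = O
  bit 2 = 1: acc = O + (3, 4) = (3, 4)

7P = (3, 4)


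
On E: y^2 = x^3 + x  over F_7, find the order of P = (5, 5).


Compute successive multiples of P until we hit O:
  1P = (5, 5)
  2P = (1, 3)
  3P = (3, 3)
  4P = (0, 0)
  5P = (3, 4)
  6P = (1, 4)
  7P = (5, 2)
  8P = O

ord(P) = 8


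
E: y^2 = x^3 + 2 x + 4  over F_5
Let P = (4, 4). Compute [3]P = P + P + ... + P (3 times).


k = 3 = 11_2 (binary, LSB first: 11)
Double-and-add from P = (4, 4):
  bit 0 = 1: acc = O + (4, 4) = (4, 4)
  bit 1 = 1: acc = (4, 4) + (2, 1) = (0, 2)

3P = (0, 2)


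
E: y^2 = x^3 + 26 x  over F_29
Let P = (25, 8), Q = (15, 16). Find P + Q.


P != Q, so use the chord formula.
s = (y2 - y1) / (x2 - x1) = (8) / (19) mod 29 = 5
x3 = s^2 - x1 - x2 mod 29 = 5^2 - 25 - 15 = 14
y3 = s (x1 - x3) - y1 mod 29 = 5 * (25 - 14) - 8 = 18

P + Q = (14, 18)


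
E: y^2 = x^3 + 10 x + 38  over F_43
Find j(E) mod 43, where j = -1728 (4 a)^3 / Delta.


Delta = -16(4 a^3 + 27 b^2) mod 43 = 20
-1728 * (4 a)^3 = -1728 * (4*10)^3 mod 43 = 1
j = 1 * 20^(-1) mod 43 = 28

j = 28 (mod 43)


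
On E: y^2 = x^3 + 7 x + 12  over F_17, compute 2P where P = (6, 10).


Doubling: s = (3 x1^2 + a) / (2 y1)
s = (3*6^2 + 7) / (2*10) mod 17 = 10
x3 = s^2 - 2 x1 mod 17 = 10^2 - 2*6 = 3
y3 = s (x1 - x3) - y1 mod 17 = 10 * (6 - 3) - 10 = 3

2P = (3, 3)


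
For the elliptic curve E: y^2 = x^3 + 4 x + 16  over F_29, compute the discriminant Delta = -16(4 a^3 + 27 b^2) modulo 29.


4 a^3 + 27 b^2 = 4*4^3 + 27*16^2 = 256 + 6912 = 7168
Delta = -16 * (7168) = -114688
Delta mod 29 = 7

Delta = 7 (mod 29)


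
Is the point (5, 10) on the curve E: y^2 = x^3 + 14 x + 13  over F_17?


Check whether y^2 = x^3 + 14 x + 13 (mod 17) for (x, y) = (5, 10).
LHS: y^2 = 10^2 mod 17 = 15
RHS: x^3 + 14 x + 13 = 5^3 + 14*5 + 13 mod 17 = 4
LHS != RHS

No, not on the curve


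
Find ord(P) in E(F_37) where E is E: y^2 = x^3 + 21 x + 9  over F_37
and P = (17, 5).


Compute successive multiples of P until we hit O:
  1P = (17, 5)
  2P = (3, 32)
  3P = (16, 1)
  4P = (20, 20)
  5P = (25, 29)
  6P = (4, 34)
  7P = (12, 18)
  8P = (34, 17)
  ... (continuing to 18P)
  18P = O

ord(P) = 18


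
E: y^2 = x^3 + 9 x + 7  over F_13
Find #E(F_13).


For each x in F_13, count y with y^2 = x^3 + 9 x + 7 mod 13:
  x = 1: RHS = 4, y in [2, 11]  -> 2 point(s)
  x = 3: RHS = 9, y in [3, 10]  -> 2 point(s)
  x = 4: RHS = 3, y in [4, 9]  -> 2 point(s)
  x = 6: RHS = 4, y in [2, 11]  -> 2 point(s)
  x = 7: RHS = 10, y in [6, 7]  -> 2 point(s)
  x = 12: RHS = 10, y in [6, 7]  -> 2 point(s)
Affine points: 12. Add the point at infinity: total = 13.

#E(F_13) = 13


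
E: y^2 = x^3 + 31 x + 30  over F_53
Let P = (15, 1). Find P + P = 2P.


Doubling: s = (3 x1^2 + a) / (2 y1)
s = (3*15^2 + 31) / (2*1) mod 53 = 35
x3 = s^2 - 2 x1 mod 53 = 35^2 - 2*15 = 29
y3 = s (x1 - x3) - y1 mod 53 = 35 * (15 - 29) - 1 = 39

2P = (29, 39)


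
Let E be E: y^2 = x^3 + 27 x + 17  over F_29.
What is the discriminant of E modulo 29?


4 a^3 + 27 b^2 = 4*27^3 + 27*17^2 = 78732 + 7803 = 86535
Delta = -16 * (86535) = -1384560
Delta mod 29 = 16

Delta = 16 (mod 29)


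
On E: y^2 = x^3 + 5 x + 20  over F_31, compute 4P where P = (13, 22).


k = 4 = 100_2 (binary, LSB first: 001)
Double-and-add from P = (13, 22):
  bit 0 = 0: acc unchanged = O
  bit 1 = 0: acc unchanged = O
  bit 2 = 1: acc = O + (8, 13) = (8, 13)

4P = (8, 13)


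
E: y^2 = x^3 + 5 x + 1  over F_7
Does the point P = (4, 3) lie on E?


Check whether y^2 = x^3 + 5 x + 1 (mod 7) for (x, y) = (4, 3).
LHS: y^2 = 3^2 mod 7 = 2
RHS: x^3 + 5 x + 1 = 4^3 + 5*4 + 1 mod 7 = 1
LHS != RHS

No, not on the curve


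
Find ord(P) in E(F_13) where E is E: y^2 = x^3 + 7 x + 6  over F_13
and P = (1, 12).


Compute successive multiples of P until we hit O:
  1P = (1, 12)
  2P = (10, 7)
  3P = (6, 11)
  4P = (5, 7)
  5P = (11, 7)
  6P = (11, 6)
  7P = (5, 6)
  8P = (6, 2)
  ... (continuing to 11P)
  11P = O

ord(P) = 11


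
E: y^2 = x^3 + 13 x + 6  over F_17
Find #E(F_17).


For each x in F_17, count y with y^2 = x^3 + 13 x + 6 mod 17:
  x = 3: RHS = 4, y in [2, 15]  -> 2 point(s)
  x = 5: RHS = 9, y in [3, 14]  -> 2 point(s)
  x = 7: RHS = 15, y in [7, 10]  -> 2 point(s)
  x = 9: RHS = 2, y in [6, 11]  -> 2 point(s)
  x = 11: RHS = 1, y in [1, 16]  -> 2 point(s)
  x = 13: RHS = 9, y in [3, 14]  -> 2 point(s)
  x = 14: RHS = 8, y in [5, 12]  -> 2 point(s)
  x = 16: RHS = 9, y in [3, 14]  -> 2 point(s)
Affine points: 16. Add the point at infinity: total = 17.

#E(F_17) = 17


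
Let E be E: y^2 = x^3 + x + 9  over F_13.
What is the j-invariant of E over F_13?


Delta = -16(4 a^3 + 27 b^2) mod 13 = 5
-1728 * (4 a)^3 = -1728 * (4*1)^3 mod 13 = 12
j = 12 * 5^(-1) mod 13 = 5

j = 5 (mod 13)


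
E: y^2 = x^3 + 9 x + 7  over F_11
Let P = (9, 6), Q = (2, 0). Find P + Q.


P != Q, so use the chord formula.
s = (y2 - y1) / (x2 - x1) = (5) / (4) mod 11 = 4
x3 = s^2 - x1 - x2 mod 11 = 4^2 - 9 - 2 = 5
y3 = s (x1 - x3) - y1 mod 11 = 4 * (9 - 5) - 6 = 10

P + Q = (5, 10)


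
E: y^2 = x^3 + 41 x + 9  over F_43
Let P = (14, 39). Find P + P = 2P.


Doubling: s = (3 x1^2 + a) / (2 y1)
s = (3*14^2 + 41) / (2*39) mod 43 = 2
x3 = s^2 - 2 x1 mod 43 = 2^2 - 2*14 = 19
y3 = s (x1 - x3) - y1 mod 43 = 2 * (14 - 19) - 39 = 37

2P = (19, 37)


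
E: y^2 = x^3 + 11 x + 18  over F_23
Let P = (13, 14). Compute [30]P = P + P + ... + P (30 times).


k = 30 = 11110_2 (binary, LSB first: 01111)
Double-and-add from P = (13, 14):
  bit 0 = 0: acc unchanged = O
  bit 1 = 1: acc = O + (0, 8) = (0, 8)
  bit 2 = 1: acc = (0, 8) + (2, 5) = (6, 1)
  bit 3 = 1: acc = (6, 1) + (19, 18) = (14, 8)
  bit 4 = 1: acc = (14, 8) + (9, 15) = (13, 9)

30P = (13, 9)


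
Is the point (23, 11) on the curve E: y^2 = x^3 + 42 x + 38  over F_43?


Check whether y^2 = x^3 + 42 x + 38 (mod 43) for (x, y) = (23, 11).
LHS: y^2 = 11^2 mod 43 = 35
RHS: x^3 + 42 x + 38 = 23^3 + 42*23 + 38 mod 43 = 13
LHS != RHS

No, not on the curve


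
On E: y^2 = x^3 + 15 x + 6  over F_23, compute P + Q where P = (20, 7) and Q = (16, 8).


P != Q, so use the chord formula.
s = (y2 - y1) / (x2 - x1) = (1) / (19) mod 23 = 17
x3 = s^2 - x1 - x2 mod 23 = 17^2 - 20 - 16 = 0
y3 = s (x1 - x3) - y1 mod 23 = 17 * (20 - 0) - 7 = 11

P + Q = (0, 11)


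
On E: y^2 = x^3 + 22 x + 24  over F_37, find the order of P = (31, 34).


Compute successive multiples of P until we hit O:
  1P = (31, 34)
  2P = (21, 33)
  3P = (32, 14)
  4P = (4, 18)
  5P = (9, 27)
  6P = (1, 26)
  7P = (35, 34)
  8P = (8, 3)
  ... (continuing to 17P)
  17P = O

ord(P) = 17


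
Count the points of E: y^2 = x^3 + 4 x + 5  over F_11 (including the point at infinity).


For each x in F_11, count y with y^2 = x^3 + 4 x + 5 mod 11:
  x = 0: RHS = 5, y in [4, 7]  -> 2 point(s)
  x = 3: RHS = 0, y in [0]  -> 1 point(s)
  x = 6: RHS = 3, y in [5, 6]  -> 2 point(s)
  x = 9: RHS = 0, y in [0]  -> 1 point(s)
  x = 10: RHS = 0, y in [0]  -> 1 point(s)
Affine points: 7. Add the point at infinity: total = 8.

#E(F_11) = 8


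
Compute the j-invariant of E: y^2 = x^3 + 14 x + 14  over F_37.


Delta = -16(4 a^3 + 27 b^2) mod 37 = 7
-1728 * (4 a)^3 = -1728 * (4*14)^3 mod 37 = 6
j = 6 * 7^(-1) mod 37 = 22

j = 22 (mod 37)


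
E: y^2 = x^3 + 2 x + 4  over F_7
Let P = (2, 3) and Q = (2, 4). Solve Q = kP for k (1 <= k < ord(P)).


Enumerate multiples of P until we hit Q = (2, 4):
  1P = (2, 3)
  2P = (3, 4)
  3P = (3, 3)
  4P = (2, 4)
Match found at i = 4.

k = 4


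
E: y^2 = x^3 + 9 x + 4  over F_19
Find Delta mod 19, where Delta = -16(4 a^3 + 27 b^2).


4 a^3 + 27 b^2 = 4*9^3 + 27*4^2 = 2916 + 432 = 3348
Delta = -16 * (3348) = -53568
Delta mod 19 = 12

Delta = 12 (mod 19)


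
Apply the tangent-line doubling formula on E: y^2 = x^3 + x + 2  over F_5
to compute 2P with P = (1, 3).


Doubling: s = (3 x1^2 + a) / (2 y1)
s = (3*1^2 + 1) / (2*3) mod 5 = 4
x3 = s^2 - 2 x1 mod 5 = 4^2 - 2*1 = 4
y3 = s (x1 - x3) - y1 mod 5 = 4 * (1 - 4) - 3 = 0

2P = (4, 0)


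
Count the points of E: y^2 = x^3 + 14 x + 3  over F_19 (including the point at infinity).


For each x in F_19, count y with y^2 = x^3 + 14 x + 3 mod 19:
  x = 2: RHS = 1, y in [1, 18]  -> 2 point(s)
  x = 4: RHS = 9, y in [3, 16]  -> 2 point(s)
  x = 7: RHS = 7, y in [8, 11]  -> 2 point(s)
  x = 8: RHS = 0, y in [0]  -> 1 point(s)
  x = 11: RHS = 6, y in [5, 14]  -> 2 point(s)
  x = 13: RHS = 7, y in [8, 11]  -> 2 point(s)
  x = 14: RHS = 17, y in [6, 13]  -> 2 point(s)
  x = 15: RHS = 16, y in [4, 15]  -> 2 point(s)
  x = 17: RHS = 5, y in [9, 10]  -> 2 point(s)
  x = 18: RHS = 7, y in [8, 11]  -> 2 point(s)
Affine points: 19. Add the point at infinity: total = 20.

#E(F_19) = 20


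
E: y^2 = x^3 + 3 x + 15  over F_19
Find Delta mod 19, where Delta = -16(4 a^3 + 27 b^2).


4 a^3 + 27 b^2 = 4*3^3 + 27*15^2 = 108 + 6075 = 6183
Delta = -16 * (6183) = -98928
Delta mod 19 = 5

Delta = 5 (mod 19)


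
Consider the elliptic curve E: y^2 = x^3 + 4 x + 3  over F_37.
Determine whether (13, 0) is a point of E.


Check whether y^2 = x^3 + 4 x + 3 (mod 37) for (x, y) = (13, 0).
LHS: y^2 = 0^2 mod 37 = 0
RHS: x^3 + 4 x + 3 = 13^3 + 4*13 + 3 mod 37 = 32
LHS != RHS

No, not on the curve


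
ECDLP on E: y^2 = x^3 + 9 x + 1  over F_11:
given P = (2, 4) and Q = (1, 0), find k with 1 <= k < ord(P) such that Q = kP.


Enumerate multiples of P until we hit Q = (1, 0):
  1P = (2, 4)
  2P = (1, 0)
Match found at i = 2.

k = 2


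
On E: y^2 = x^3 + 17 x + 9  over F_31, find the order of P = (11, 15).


Compute successive multiples of P until we hit O:
  1P = (11, 15)
  2P = (11, 16)
  3P = O

ord(P) = 3


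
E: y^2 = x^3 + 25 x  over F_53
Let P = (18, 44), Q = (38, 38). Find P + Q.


P != Q, so use the chord formula.
s = (y2 - y1) / (x2 - x1) = (47) / (20) mod 53 = 5
x3 = s^2 - x1 - x2 mod 53 = 5^2 - 18 - 38 = 22
y3 = s (x1 - x3) - y1 mod 53 = 5 * (18 - 22) - 44 = 42

P + Q = (22, 42)


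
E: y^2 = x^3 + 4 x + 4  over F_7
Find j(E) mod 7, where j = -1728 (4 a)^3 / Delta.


Delta = -16(4 a^3 + 27 b^2) mod 7 = 3
-1728 * (4 a)^3 = -1728 * (4*4)^3 mod 7 = 1
j = 1 * 3^(-1) mod 7 = 5

j = 5 (mod 7)


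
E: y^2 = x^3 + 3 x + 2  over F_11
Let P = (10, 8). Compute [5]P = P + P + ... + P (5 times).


k = 5 = 101_2 (binary, LSB first: 101)
Double-and-add from P = (10, 8):
  bit 0 = 1: acc = O + (10, 8) = (10, 8)
  bit 1 = 0: acc unchanged = (10, 8)
  bit 2 = 1: acc = (10, 8) + (6, 7) = (4, 10)

5P = (4, 10)


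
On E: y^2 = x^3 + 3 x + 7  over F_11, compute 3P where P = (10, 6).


k = 3 = 11_2 (binary, LSB first: 11)
Double-and-add from P = (10, 6):
  bit 0 = 1: acc = O + (10, 6) = (10, 6)
  bit 1 = 1: acc = (10, 6) + (5, 2) = (5, 9)

3P = (5, 9)


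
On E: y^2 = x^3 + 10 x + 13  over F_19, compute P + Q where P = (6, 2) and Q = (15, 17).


P != Q, so use the chord formula.
s = (y2 - y1) / (x2 - x1) = (15) / (9) mod 19 = 8
x3 = s^2 - x1 - x2 mod 19 = 8^2 - 6 - 15 = 5
y3 = s (x1 - x3) - y1 mod 19 = 8 * (6 - 5) - 2 = 6

P + Q = (5, 6)


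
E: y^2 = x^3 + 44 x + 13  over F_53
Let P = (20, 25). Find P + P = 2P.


Doubling: s = (3 x1^2 + a) / (2 y1)
s = (3*20^2 + 44) / (2*25) mod 53 = 27
x3 = s^2 - 2 x1 mod 53 = 27^2 - 2*20 = 0
y3 = s (x1 - x3) - y1 mod 53 = 27 * (20 - 0) - 25 = 38

2P = (0, 38)


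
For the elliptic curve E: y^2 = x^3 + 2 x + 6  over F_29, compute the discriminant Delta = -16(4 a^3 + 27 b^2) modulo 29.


4 a^3 + 27 b^2 = 4*2^3 + 27*6^2 = 32 + 972 = 1004
Delta = -16 * (1004) = -16064
Delta mod 29 = 2

Delta = 2 (mod 29)


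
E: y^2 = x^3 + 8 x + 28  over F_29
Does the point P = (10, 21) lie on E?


Check whether y^2 = x^3 + 8 x + 28 (mod 29) for (x, y) = (10, 21).
LHS: y^2 = 21^2 mod 29 = 6
RHS: x^3 + 8 x + 28 = 10^3 + 8*10 + 28 mod 29 = 6
LHS = RHS

Yes, on the curve


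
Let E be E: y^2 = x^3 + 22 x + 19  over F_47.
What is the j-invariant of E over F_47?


Delta = -16(4 a^3 + 27 b^2) mod 47 = 22
-1728 * (4 a)^3 = -1728 * (4*22)^3 mod 47 = 21
j = 21 * 22^(-1) mod 47 = 33

j = 33 (mod 47)


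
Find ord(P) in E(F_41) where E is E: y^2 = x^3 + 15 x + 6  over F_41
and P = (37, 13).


Compute successive multiples of P until we hit O:
  1P = (37, 13)
  2P = (24, 39)
  3P = (25, 4)
  4P = (18, 32)
  5P = (28, 19)
  6P = (22, 18)
  7P = (14, 34)
  8P = (13, 15)
  ... (continuing to 51P)
  51P = O

ord(P) = 51


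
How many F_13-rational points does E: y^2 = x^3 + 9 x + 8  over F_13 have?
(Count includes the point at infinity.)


For each x in F_13, count y with y^2 = x^3 + 9 x + 8 mod 13:
  x = 3: RHS = 10, y in [6, 7]  -> 2 point(s)
  x = 4: RHS = 4, y in [2, 11]  -> 2 point(s)
  x = 5: RHS = 9, y in [3, 10]  -> 2 point(s)
  x = 9: RHS = 12, y in [5, 8]  -> 2 point(s)
Affine points: 8. Add the point at infinity: total = 9.

#E(F_13) = 9


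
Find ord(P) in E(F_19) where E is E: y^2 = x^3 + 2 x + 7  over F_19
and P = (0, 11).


Compute successive multiples of P until we hit O:
  1P = (0, 11)
  2P = (11, 7)
  3P = (13, 11)
  4P = (6, 8)
  5P = (18, 17)
  6P = (18, 2)
  7P = (6, 11)
  8P = (13, 8)
  ... (continuing to 11P)
  11P = O

ord(P) = 11


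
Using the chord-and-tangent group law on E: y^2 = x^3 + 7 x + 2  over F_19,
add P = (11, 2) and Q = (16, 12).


P != Q, so use the chord formula.
s = (y2 - y1) / (x2 - x1) = (10) / (5) mod 19 = 2
x3 = s^2 - x1 - x2 mod 19 = 2^2 - 11 - 16 = 15
y3 = s (x1 - x3) - y1 mod 19 = 2 * (11 - 15) - 2 = 9

P + Q = (15, 9)


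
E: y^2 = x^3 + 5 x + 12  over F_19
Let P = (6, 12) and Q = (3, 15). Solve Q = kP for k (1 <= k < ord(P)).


Enumerate multiples of P until we hit Q = (3, 15):
  1P = (6, 12)
  2P = (4, 18)
  3P = (18, 5)
  4P = (15, 17)
  5P = (3, 15)
Match found at i = 5.

k = 5


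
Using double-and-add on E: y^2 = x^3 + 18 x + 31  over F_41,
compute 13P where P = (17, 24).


k = 13 = 1101_2 (binary, LSB first: 1011)
Double-and-add from P = (17, 24):
  bit 0 = 1: acc = O + (17, 24) = (17, 24)
  bit 1 = 0: acc unchanged = (17, 24)
  bit 2 = 1: acc = (17, 24) + (1, 38) = (18, 23)
  bit 3 = 1: acc = (18, 23) + (0, 20) = (31, 9)

13P = (31, 9)


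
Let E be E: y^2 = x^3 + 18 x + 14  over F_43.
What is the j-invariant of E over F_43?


Delta = -16(4 a^3 + 27 b^2) mod 43 = 30
-1728 * (4 a)^3 = -1728 * (4*18)^3 mod 43 = 22
j = 22 * 30^(-1) mod 43 = 38

j = 38 (mod 43)


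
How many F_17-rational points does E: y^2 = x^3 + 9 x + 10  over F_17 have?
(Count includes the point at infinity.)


For each x in F_17, count y with y^2 = x^3 + 9 x + 10 mod 17:
  x = 2: RHS = 2, y in [6, 11]  -> 2 point(s)
  x = 3: RHS = 13, y in [8, 9]  -> 2 point(s)
  x = 4: RHS = 8, y in [5, 12]  -> 2 point(s)
  x = 6: RHS = 8, y in [5, 12]  -> 2 point(s)
  x = 7: RHS = 8, y in [5, 12]  -> 2 point(s)
  x = 8: RHS = 16, y in [4, 13]  -> 2 point(s)
  x = 9: RHS = 4, y in [2, 15]  -> 2 point(s)
  x = 15: RHS = 1, y in [1, 16]  -> 2 point(s)
  x = 16: RHS = 0, y in [0]  -> 1 point(s)
Affine points: 17. Add the point at infinity: total = 18.

#E(F_17) = 18


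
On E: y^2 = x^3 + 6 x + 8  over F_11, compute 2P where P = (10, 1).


Doubling: s = (3 x1^2 + a) / (2 y1)
s = (3*10^2 + 6) / (2*1) mod 11 = 10
x3 = s^2 - 2 x1 mod 11 = 10^2 - 2*10 = 3
y3 = s (x1 - x3) - y1 mod 11 = 10 * (10 - 3) - 1 = 3

2P = (3, 3)


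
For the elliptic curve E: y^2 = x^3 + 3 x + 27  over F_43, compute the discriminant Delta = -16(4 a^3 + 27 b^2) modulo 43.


4 a^3 + 27 b^2 = 4*3^3 + 27*27^2 = 108 + 19683 = 19791
Delta = -16 * (19791) = -316656
Delta mod 43 = 39

Delta = 39 (mod 43)


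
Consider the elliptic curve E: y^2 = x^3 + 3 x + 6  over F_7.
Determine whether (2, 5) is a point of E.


Check whether y^2 = x^3 + 3 x + 6 (mod 7) for (x, y) = (2, 5).
LHS: y^2 = 5^2 mod 7 = 4
RHS: x^3 + 3 x + 6 = 2^3 + 3*2 + 6 mod 7 = 6
LHS != RHS

No, not on the curve


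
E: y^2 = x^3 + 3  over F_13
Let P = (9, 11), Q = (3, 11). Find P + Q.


P != Q, so use the chord formula.
s = (y2 - y1) / (x2 - x1) = (0) / (7) mod 13 = 0
x3 = s^2 - x1 - x2 mod 13 = 0^2 - 9 - 3 = 1
y3 = s (x1 - x3) - y1 mod 13 = 0 * (9 - 1) - 11 = 2

P + Q = (1, 2)


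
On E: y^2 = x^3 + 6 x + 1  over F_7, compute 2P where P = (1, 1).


Doubling: s = (3 x1^2 + a) / (2 y1)
s = (3*1^2 + 6) / (2*1) mod 7 = 1
x3 = s^2 - 2 x1 mod 7 = 1^2 - 2*1 = 6
y3 = s (x1 - x3) - y1 mod 7 = 1 * (1 - 6) - 1 = 1

2P = (6, 1)


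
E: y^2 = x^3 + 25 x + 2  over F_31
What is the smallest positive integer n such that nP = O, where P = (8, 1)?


Compute successive multiples of P until we hit O:
  1P = (8, 1)
  2P = (15, 30)
  3P = (22, 3)
  4P = (20, 15)
  5P = (19, 12)
  6P = (5, 2)
  7P = (25, 15)
  8P = (30, 21)
  ... (continuing to 24P)
  24P = O

ord(P) = 24


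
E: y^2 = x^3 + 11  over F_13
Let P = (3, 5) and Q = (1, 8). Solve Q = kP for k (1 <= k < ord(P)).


Enumerate multiples of P until we hit Q = (1, 8):
  1P = (3, 5)
  2P = (10, 6)
  3P = (4, 6)
  4P = (7, 4)
  5P = (12, 7)
  6P = (8, 4)
  7P = (1, 5)
  8P = (9, 8)
  9P = (11, 4)
  10P = (11, 9)
  11P = (9, 5)
  12P = (1, 8)
Match found at i = 12.

k = 12


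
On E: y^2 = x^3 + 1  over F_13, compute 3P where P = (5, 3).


k = 3 = 11_2 (binary, LSB first: 11)
Double-and-add from P = (5, 3):
  bit 0 = 1: acc = O + (5, 3) = (5, 3)
  bit 1 = 1: acc = (5, 3) + (0, 1) = (4, 0)

3P = (4, 0)


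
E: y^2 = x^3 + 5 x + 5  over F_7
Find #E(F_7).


For each x in F_7, count y with y^2 = x^3 + 5 x + 5 mod 7:
  x = 1: RHS = 4, y in [2, 5]  -> 2 point(s)
  x = 2: RHS = 2, y in [3, 4]  -> 2 point(s)
  x = 5: RHS = 1, y in [1, 6]  -> 2 point(s)
Affine points: 6. Add the point at infinity: total = 7.

#E(F_7) = 7


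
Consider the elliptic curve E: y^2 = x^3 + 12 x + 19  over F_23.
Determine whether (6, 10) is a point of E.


Check whether y^2 = x^3 + 12 x + 19 (mod 23) for (x, y) = (6, 10).
LHS: y^2 = 10^2 mod 23 = 8
RHS: x^3 + 12 x + 19 = 6^3 + 12*6 + 19 mod 23 = 8
LHS = RHS

Yes, on the curve


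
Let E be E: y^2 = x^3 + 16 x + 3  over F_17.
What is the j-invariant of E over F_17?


Delta = -16(4 a^3 + 27 b^2) mod 17 = 1
-1728 * (4 a)^3 = -1728 * (4*16)^3 mod 17 = 7
j = 7 * 1^(-1) mod 17 = 7

j = 7 (mod 17)


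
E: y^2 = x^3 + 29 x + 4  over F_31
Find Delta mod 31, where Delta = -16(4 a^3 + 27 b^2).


4 a^3 + 27 b^2 = 4*29^3 + 27*4^2 = 97556 + 432 = 97988
Delta = -16 * (97988) = -1567808
Delta mod 31 = 17

Delta = 17 (mod 31)


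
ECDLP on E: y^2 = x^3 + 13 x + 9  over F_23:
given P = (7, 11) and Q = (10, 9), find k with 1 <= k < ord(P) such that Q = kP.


Enumerate multiples of P until we hit Q = (10, 9):
  1P = (7, 11)
  2P = (10, 9)
Match found at i = 2.

k = 2


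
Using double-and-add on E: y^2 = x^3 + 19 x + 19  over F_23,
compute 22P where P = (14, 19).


k = 22 = 10110_2 (binary, LSB first: 01101)
Double-and-add from P = (14, 19):
  bit 0 = 0: acc unchanged = O
  bit 1 = 1: acc = O + (11, 15) = (11, 15)
  bit 2 = 1: acc = (11, 15) + (5, 20) = (16, 16)
  bit 3 = 0: acc unchanged = (16, 16)
  bit 4 = 1: acc = (16, 16) + (13, 5) = (10, 6)

22P = (10, 6)


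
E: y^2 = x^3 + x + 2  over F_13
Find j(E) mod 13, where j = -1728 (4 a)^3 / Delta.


Delta = -16(4 a^3 + 27 b^2) mod 13 = 2
-1728 * (4 a)^3 = -1728 * (4*1)^3 mod 13 = 12
j = 12 * 2^(-1) mod 13 = 6

j = 6 (mod 13)


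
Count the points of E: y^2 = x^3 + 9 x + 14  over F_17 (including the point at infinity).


For each x in F_17, count y with y^2 = x^3 + 9 x + 14 mod 17:
  x = 3: RHS = 0, y in [0]  -> 1 point(s)
  x = 9: RHS = 8, y in [5, 12]  -> 2 point(s)
  x = 10: RHS = 16, y in [4, 13]  -> 2 point(s)
  x = 11: RHS = 16, y in [4, 13]  -> 2 point(s)
  x = 13: RHS = 16, y in [4, 13]  -> 2 point(s)
  x = 16: RHS = 4, y in [2, 15]  -> 2 point(s)
Affine points: 11. Add the point at infinity: total = 12.

#E(F_17) = 12


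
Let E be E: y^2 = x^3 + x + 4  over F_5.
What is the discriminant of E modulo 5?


4 a^3 + 27 b^2 = 4*1^3 + 27*4^2 = 4 + 432 = 436
Delta = -16 * (436) = -6976
Delta mod 5 = 4

Delta = 4 (mod 5)


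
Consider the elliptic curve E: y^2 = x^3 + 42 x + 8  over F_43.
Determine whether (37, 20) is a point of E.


Check whether y^2 = x^3 + 42 x + 8 (mod 43) for (x, y) = (37, 20).
LHS: y^2 = 20^2 mod 43 = 13
RHS: x^3 + 42 x + 8 = 37^3 + 42*37 + 8 mod 43 = 13
LHS = RHS

Yes, on the curve


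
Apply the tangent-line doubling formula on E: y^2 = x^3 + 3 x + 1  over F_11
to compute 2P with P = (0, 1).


Doubling: s = (3 x1^2 + a) / (2 y1)
s = (3*0^2 + 3) / (2*1) mod 11 = 7
x3 = s^2 - 2 x1 mod 11 = 7^2 - 2*0 = 5
y3 = s (x1 - x3) - y1 mod 11 = 7 * (0 - 5) - 1 = 8

2P = (5, 8)


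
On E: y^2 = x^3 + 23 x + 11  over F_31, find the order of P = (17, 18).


Compute successive multiples of P until we hit O:
  1P = (17, 18)
  2P = (30, 24)
  3P = (22, 25)
  4P = (20, 15)
  5P = (26, 22)
  6P = (28, 15)
  7P = (14, 15)
  8P = (1, 29)
  ... (continuing to 17P)
  17P = O

ord(P) = 17


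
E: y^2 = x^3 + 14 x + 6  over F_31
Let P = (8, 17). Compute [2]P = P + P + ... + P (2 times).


k = 2 = 10_2 (binary, LSB first: 01)
Double-and-add from P = (8, 17):
  bit 0 = 0: acc unchanged = O
  bit 1 = 1: acc = O + (25, 4) = (25, 4)

2P = (25, 4)


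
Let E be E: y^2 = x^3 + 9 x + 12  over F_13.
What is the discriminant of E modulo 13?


4 a^3 + 27 b^2 = 4*9^3 + 27*12^2 = 2916 + 3888 = 6804
Delta = -16 * (6804) = -108864
Delta mod 13 = 11

Delta = 11 (mod 13)


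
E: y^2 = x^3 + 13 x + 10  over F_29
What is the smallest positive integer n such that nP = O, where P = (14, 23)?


Compute successive multiples of P until we hit O:
  1P = (14, 23)
  2P = (24, 9)
  3P = (15, 19)
  4P = (16, 14)
  5P = (12, 26)
  6P = (27, 11)
  7P = (23, 21)
  8P = (1, 16)
  ... (continuing to 27P)
  27P = O

ord(P) = 27


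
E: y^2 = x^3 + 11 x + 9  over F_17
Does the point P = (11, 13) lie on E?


Check whether y^2 = x^3 + 11 x + 9 (mod 17) for (x, y) = (11, 13).
LHS: y^2 = 13^2 mod 17 = 16
RHS: x^3 + 11 x + 9 = 11^3 + 11*11 + 9 mod 17 = 16
LHS = RHS

Yes, on the curve


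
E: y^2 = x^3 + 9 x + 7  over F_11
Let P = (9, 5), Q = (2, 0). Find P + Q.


P != Q, so use the chord formula.
s = (y2 - y1) / (x2 - x1) = (6) / (4) mod 11 = 7
x3 = s^2 - x1 - x2 mod 11 = 7^2 - 9 - 2 = 5
y3 = s (x1 - x3) - y1 mod 11 = 7 * (9 - 5) - 5 = 1

P + Q = (5, 1)


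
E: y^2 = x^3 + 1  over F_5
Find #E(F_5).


For each x in F_5, count y with y^2 = x^3 + 0 x + 1 mod 5:
  x = 0: RHS = 1, y in [1, 4]  -> 2 point(s)
  x = 2: RHS = 4, y in [2, 3]  -> 2 point(s)
  x = 4: RHS = 0, y in [0]  -> 1 point(s)
Affine points: 5. Add the point at infinity: total = 6.

#E(F_5) = 6


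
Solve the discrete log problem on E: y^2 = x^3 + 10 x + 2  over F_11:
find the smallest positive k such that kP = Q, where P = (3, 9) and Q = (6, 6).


Enumerate multiples of P until we hit Q = (6, 6):
  1P = (3, 9)
  2P = (6, 5)
  3P = (5, 1)
  4P = (8, 0)
  5P = (5, 10)
  6P = (6, 6)
Match found at i = 6.

k = 6


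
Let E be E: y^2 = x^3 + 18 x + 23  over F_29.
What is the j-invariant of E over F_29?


Delta = -16(4 a^3 + 27 b^2) mod 29 = 3
-1728 * (4 a)^3 = -1728 * (4*18)^3 mod 29 = 13
j = 13 * 3^(-1) mod 29 = 14

j = 14 (mod 29)


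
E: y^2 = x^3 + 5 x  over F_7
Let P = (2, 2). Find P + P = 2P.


Doubling: s = (3 x1^2 + a) / (2 y1)
s = (3*2^2 + 5) / (2*2) mod 7 = 6
x3 = s^2 - 2 x1 mod 7 = 6^2 - 2*2 = 4
y3 = s (x1 - x3) - y1 mod 7 = 6 * (2 - 4) - 2 = 0

2P = (4, 0)


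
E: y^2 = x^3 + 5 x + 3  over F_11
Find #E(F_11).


For each x in F_11, count y with y^2 = x^3 + 5 x + 3 mod 11:
  x = 0: RHS = 3, y in [5, 6]  -> 2 point(s)
  x = 1: RHS = 9, y in [3, 8]  -> 2 point(s)
  x = 3: RHS = 1, y in [1, 10]  -> 2 point(s)
  x = 8: RHS = 5, y in [4, 7]  -> 2 point(s)
Affine points: 8. Add the point at infinity: total = 9.

#E(F_11) = 9


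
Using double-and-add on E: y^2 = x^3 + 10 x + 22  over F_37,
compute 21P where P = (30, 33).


k = 21 = 10101_2 (binary, LSB first: 10101)
Double-and-add from P = (30, 33):
  bit 0 = 1: acc = O + (30, 33) = (30, 33)
  bit 1 = 0: acc unchanged = (30, 33)
  bit 2 = 1: acc = (30, 33) + (19, 35) = (18, 22)
  bit 3 = 0: acc unchanged = (18, 22)
  bit 4 = 1: acc = (18, 22) + (10, 7) = (5, 7)

21P = (5, 7)
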